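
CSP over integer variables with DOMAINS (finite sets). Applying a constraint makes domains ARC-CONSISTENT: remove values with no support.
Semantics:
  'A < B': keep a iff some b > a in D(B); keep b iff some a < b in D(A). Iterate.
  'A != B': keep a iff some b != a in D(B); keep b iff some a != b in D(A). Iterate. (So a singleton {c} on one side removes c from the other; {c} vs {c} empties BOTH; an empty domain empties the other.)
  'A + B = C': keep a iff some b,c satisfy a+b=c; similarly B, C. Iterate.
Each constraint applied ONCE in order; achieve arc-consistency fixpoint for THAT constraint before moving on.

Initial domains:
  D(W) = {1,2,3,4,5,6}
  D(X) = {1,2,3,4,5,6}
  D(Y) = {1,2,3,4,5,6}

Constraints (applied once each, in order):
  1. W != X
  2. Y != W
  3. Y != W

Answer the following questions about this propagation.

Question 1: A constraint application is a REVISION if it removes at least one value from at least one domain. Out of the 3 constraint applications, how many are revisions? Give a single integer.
Answer: 0

Derivation:
Constraint 1 (W != X) on D(W)={1,2,3,4,5,6} D(X)={1,2,3,4,5,6}: no change => not a revision
Constraint 2 (Y != W) on D(Y)={1,2,3,4,5,6} D(W)={1,2,3,4,5,6}: no change => not a revision
Constraint 3 (Y != W) on D(Y)={1,2,3,4,5,6} D(W)={1,2,3,4,5,6}: no change => not a revision
Total revisions = 0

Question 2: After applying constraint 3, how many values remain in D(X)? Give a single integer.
Answer: 6

Derivation:
Constraint 1 (W != X) on D(W)={1,2,3,4,5,6} D(X)={1,2,3,4,5,6}: no change
Constraint 2 (Y != W) on D(Y)={1,2,3,4,5,6} D(W)={1,2,3,4,5,6}: no change
Constraint 3 (Y != W) on D(Y)={1,2,3,4,5,6} D(W)={1,2,3,4,5,6}: no change
So after constraint 3: D(X)={1,2,3,4,5,6}, size = 6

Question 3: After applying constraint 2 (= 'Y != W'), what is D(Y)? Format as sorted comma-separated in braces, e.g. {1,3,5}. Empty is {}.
Constraint 1 (W != X) on D(W)={1,2,3,4,5,6} D(X)={1,2,3,4,5,6}: no change
Constraint 2 (Y != W) on D(Y)={1,2,3,4,5,6} D(W)={1,2,3,4,5,6}: no change
So after constraint 2: D(Y) = {1,2,3,4,5,6}

Answer: {1,2,3,4,5,6}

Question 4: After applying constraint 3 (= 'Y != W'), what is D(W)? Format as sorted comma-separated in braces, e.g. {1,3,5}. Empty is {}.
Answer: {1,2,3,4,5,6}

Derivation:
Constraint 1 (W != X) on D(W)={1,2,3,4,5,6} D(X)={1,2,3,4,5,6}: no change
Constraint 2 (Y != W) on D(Y)={1,2,3,4,5,6} D(W)={1,2,3,4,5,6}: no change
Constraint 3 (Y != W) on D(Y)={1,2,3,4,5,6} D(W)={1,2,3,4,5,6}: no change
So after constraint 3: D(W) = {1,2,3,4,5,6}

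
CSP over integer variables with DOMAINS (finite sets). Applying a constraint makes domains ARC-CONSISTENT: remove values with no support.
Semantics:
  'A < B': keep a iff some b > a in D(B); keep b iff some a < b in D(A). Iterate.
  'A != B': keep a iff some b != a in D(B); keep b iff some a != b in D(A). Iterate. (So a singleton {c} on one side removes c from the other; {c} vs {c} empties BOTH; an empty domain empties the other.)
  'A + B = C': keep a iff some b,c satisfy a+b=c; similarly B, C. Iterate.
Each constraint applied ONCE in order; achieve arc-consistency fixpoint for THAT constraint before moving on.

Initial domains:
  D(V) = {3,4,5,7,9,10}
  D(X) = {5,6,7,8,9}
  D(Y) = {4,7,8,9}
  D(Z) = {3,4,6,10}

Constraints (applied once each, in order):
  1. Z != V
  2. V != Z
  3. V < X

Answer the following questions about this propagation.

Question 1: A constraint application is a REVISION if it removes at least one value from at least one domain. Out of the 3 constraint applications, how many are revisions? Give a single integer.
Constraint 1 (Z != V) on D(Z)={3,4,6,10} D(V)={3,4,5,7,9,10}: no change => not a revision
Constraint 2 (V != Z) on D(V)={3,4,5,7,9,10} D(Z)={3,4,6,10}: no change => not a revision
Constraint 3 (V < X) on D(V)={3,4,5,7,9,10} D(X)={5,6,7,8,9}: V {3,4,5,7,9,10}->{3,4,5,7} => REVISION
Total revisions = 1

Answer: 1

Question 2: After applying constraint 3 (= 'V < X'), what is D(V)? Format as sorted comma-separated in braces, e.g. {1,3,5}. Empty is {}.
Constraint 1 (Z != V) on D(Z)={3,4,6,10} D(V)={3,4,5,7,9,10}: no change
Constraint 2 (V != Z) on D(V)={3,4,5,7,9,10} D(Z)={3,4,6,10}: no change
Constraint 3 (V < X) on D(V)={3,4,5,7,9,10} D(X)={5,6,7,8,9}: V {3,4,5,7,9,10}->{3,4,5,7}
So after constraint 3: D(V) = {3,4,5,7}

Answer: {3,4,5,7}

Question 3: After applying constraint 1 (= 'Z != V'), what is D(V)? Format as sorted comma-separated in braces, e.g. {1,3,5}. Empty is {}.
Answer: {3,4,5,7,9,10}

Derivation:
Constraint 1 (Z != V) on D(Z)={3,4,6,10} D(V)={3,4,5,7,9,10}: no change
So after constraint 1: D(V) = {3,4,5,7,9,10}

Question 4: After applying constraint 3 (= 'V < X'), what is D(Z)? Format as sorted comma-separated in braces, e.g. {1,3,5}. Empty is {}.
Answer: {3,4,6,10}

Derivation:
Constraint 1 (Z != V) on D(Z)={3,4,6,10} D(V)={3,4,5,7,9,10}: no change
Constraint 2 (V != Z) on D(V)={3,4,5,7,9,10} D(Z)={3,4,6,10}: no change
Constraint 3 (V < X) on D(V)={3,4,5,7,9,10} D(X)={5,6,7,8,9}: V {3,4,5,7,9,10}->{3,4,5,7}
So after constraint 3: D(Z) = {3,4,6,10}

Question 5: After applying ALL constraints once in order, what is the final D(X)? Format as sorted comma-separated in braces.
Constraint 1 (Z != V) on D(Z)={3,4,6,10} D(V)={3,4,5,7,9,10}: no change
Constraint 2 (V != Z) on D(V)={3,4,5,7,9,10} D(Z)={3,4,6,10}: no change
Constraint 3 (V < X) on D(V)={3,4,5,7,9,10} D(X)={5,6,7,8,9}: V {3,4,5,7,9,10}->{3,4,5,7}
So after all 3 constraints: D(X) = {5,6,7,8,9}

Answer: {5,6,7,8,9}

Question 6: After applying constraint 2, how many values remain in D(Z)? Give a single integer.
Constraint 1 (Z != V) on D(Z)={3,4,6,10} D(V)={3,4,5,7,9,10}: no change
Constraint 2 (V != Z) on D(V)={3,4,5,7,9,10} D(Z)={3,4,6,10}: no change
So after constraint 2: D(Z)={3,4,6,10}, size = 4

Answer: 4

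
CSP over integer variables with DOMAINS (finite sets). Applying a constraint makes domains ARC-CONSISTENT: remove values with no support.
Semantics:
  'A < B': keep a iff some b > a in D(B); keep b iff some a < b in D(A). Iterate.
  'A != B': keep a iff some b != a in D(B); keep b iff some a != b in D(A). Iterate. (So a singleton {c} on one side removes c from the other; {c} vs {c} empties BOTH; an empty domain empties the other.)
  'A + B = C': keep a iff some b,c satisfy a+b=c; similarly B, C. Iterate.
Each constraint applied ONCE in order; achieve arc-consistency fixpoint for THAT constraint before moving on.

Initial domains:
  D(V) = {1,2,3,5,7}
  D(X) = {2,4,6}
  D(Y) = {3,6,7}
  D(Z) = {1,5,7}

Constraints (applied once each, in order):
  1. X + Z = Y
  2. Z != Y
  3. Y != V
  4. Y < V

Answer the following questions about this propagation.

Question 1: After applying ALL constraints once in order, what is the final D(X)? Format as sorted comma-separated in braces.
Answer: {2,6}

Derivation:
Constraint 1 (X + Z = Y) on D(X)={2,4,6} D(Z)={1,5,7} D(Y)={3,6,7}: X {2,4,6}->{2,6}; Z {1,5,7}->{1,5}; Y {3,6,7}->{3,7}
Constraint 2 (Z != Y) on D(Z)={1,5} D(Y)={3,7}: no change
Constraint 3 (Y != V) on D(Y)={3,7} D(V)={1,2,3,5,7}: no change
Constraint 4 (Y < V) on D(Y)={3,7} D(V)={1,2,3,5,7}: Y {3,7}->{3}; V {1,2,3,5,7}->{5,7}
So after all 4 constraints: D(X) = {2,6}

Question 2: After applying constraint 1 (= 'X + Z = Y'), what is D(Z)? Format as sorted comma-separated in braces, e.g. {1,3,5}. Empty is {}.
Answer: {1,5}

Derivation:
Constraint 1 (X + Z = Y) on D(X)={2,4,6} D(Z)={1,5,7} D(Y)={3,6,7}: X {2,4,6}->{2,6}; Z {1,5,7}->{1,5}; Y {3,6,7}->{3,7}
So after constraint 1: D(Z) = {1,5}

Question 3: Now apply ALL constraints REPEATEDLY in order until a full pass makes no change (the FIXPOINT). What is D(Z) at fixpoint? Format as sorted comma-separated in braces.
Answer: {1}

Derivation:
pass 0 (initial): D(Z)={1,5,7}
pass 1: V {1,2,3,5,7}->{5,7}; X {2,4,6}->{2,6}; Y {3,6,7}->{3}; Z {1,5,7}->{1,5}
pass 2: X {2,6}->{2}; Z {1,5}->{1}
pass 3: no change
Fixpoint after 3 passes: D(Z) = {1}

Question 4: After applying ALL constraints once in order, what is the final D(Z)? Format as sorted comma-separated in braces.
Constraint 1 (X + Z = Y) on D(X)={2,4,6} D(Z)={1,5,7} D(Y)={3,6,7}: X {2,4,6}->{2,6}; Z {1,5,7}->{1,5}; Y {3,6,7}->{3,7}
Constraint 2 (Z != Y) on D(Z)={1,5} D(Y)={3,7}: no change
Constraint 3 (Y != V) on D(Y)={3,7} D(V)={1,2,3,5,7}: no change
Constraint 4 (Y < V) on D(Y)={3,7} D(V)={1,2,3,5,7}: Y {3,7}->{3}; V {1,2,3,5,7}->{5,7}
So after all 4 constraints: D(Z) = {1,5}

Answer: {1,5}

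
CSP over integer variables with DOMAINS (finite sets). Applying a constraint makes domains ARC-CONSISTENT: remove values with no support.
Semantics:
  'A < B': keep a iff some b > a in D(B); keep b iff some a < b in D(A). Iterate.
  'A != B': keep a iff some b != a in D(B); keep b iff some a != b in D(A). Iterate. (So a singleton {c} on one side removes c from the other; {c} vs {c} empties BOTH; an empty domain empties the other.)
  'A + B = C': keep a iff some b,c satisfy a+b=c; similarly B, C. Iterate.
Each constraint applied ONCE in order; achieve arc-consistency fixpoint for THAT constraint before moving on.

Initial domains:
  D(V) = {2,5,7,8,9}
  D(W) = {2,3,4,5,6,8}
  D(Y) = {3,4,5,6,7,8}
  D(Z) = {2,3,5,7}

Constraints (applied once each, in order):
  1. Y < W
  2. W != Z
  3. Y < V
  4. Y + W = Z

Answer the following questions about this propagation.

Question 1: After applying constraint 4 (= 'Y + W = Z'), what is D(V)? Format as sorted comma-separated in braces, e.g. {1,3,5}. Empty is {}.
Constraint 1 (Y < W) on D(Y)={3,4,5,6,7,8} D(W)={2,3,4,5,6,8}: Y {3,4,5,6,7,8}->{3,4,5,6,7}; W {2,3,4,5,6,8}->{4,5,6,8}
Constraint 2 (W != Z) on D(W)={4,5,6,8} D(Z)={2,3,5,7}: no change
Constraint 3 (Y < V) on D(Y)={3,4,5,6,7} D(V)={2,5,7,8,9}: V {2,5,7,8,9}->{5,7,8,9}
Constraint 4 (Y + W = Z) on D(Y)={3,4,5,6,7} D(W)={4,5,6,8} D(Z)={2,3,5,7}: Y {3,4,5,6,7}->{3}; W {4,5,6,8}->{4}; Z {2,3,5,7}->{7}
So after constraint 4: D(V) = {5,7,8,9}

Answer: {5,7,8,9}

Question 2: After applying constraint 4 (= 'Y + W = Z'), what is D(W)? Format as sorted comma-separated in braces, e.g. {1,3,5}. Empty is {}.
Constraint 1 (Y < W) on D(Y)={3,4,5,6,7,8} D(W)={2,3,4,5,6,8}: Y {3,4,5,6,7,8}->{3,4,5,6,7}; W {2,3,4,5,6,8}->{4,5,6,8}
Constraint 2 (W != Z) on D(W)={4,5,6,8} D(Z)={2,3,5,7}: no change
Constraint 3 (Y < V) on D(Y)={3,4,5,6,7} D(V)={2,5,7,8,9}: V {2,5,7,8,9}->{5,7,8,9}
Constraint 4 (Y + W = Z) on D(Y)={3,4,5,6,7} D(W)={4,5,6,8} D(Z)={2,3,5,7}: Y {3,4,5,6,7}->{3}; W {4,5,6,8}->{4}; Z {2,3,5,7}->{7}
So after constraint 4: D(W) = {4}

Answer: {4}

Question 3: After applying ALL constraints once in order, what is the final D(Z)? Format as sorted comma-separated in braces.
Constraint 1 (Y < W) on D(Y)={3,4,5,6,7,8} D(W)={2,3,4,5,6,8}: Y {3,4,5,6,7,8}->{3,4,5,6,7}; W {2,3,4,5,6,8}->{4,5,6,8}
Constraint 2 (W != Z) on D(W)={4,5,6,8} D(Z)={2,3,5,7}: no change
Constraint 3 (Y < V) on D(Y)={3,4,5,6,7} D(V)={2,5,7,8,9}: V {2,5,7,8,9}->{5,7,8,9}
Constraint 4 (Y + W = Z) on D(Y)={3,4,5,6,7} D(W)={4,5,6,8} D(Z)={2,3,5,7}: Y {3,4,5,6,7}->{3}; W {4,5,6,8}->{4}; Z {2,3,5,7}->{7}
So after all 4 constraints: D(Z) = {7}

Answer: {7}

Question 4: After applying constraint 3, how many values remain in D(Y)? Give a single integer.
Answer: 5

Derivation:
Constraint 1 (Y < W) on D(Y)={3,4,5,6,7,8} D(W)={2,3,4,5,6,8}: Y {3,4,5,6,7,8}->{3,4,5,6,7}; W {2,3,4,5,6,8}->{4,5,6,8}
Constraint 2 (W != Z) on D(W)={4,5,6,8} D(Z)={2,3,5,7}: no change
Constraint 3 (Y < V) on D(Y)={3,4,5,6,7} D(V)={2,5,7,8,9}: V {2,5,7,8,9}->{5,7,8,9}
So after constraint 3: D(Y)={3,4,5,6,7}, size = 5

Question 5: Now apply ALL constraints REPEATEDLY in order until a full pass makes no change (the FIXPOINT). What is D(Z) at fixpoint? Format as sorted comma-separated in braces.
Answer: {7}

Derivation:
pass 0 (initial): D(Z)={2,3,5,7}
pass 1: V {2,5,7,8,9}->{5,7,8,9}; W {2,3,4,5,6,8}->{4}; Y {3,4,5,6,7,8}->{3}; Z {2,3,5,7}->{7}
pass 2: no change
Fixpoint after 2 passes: D(Z) = {7}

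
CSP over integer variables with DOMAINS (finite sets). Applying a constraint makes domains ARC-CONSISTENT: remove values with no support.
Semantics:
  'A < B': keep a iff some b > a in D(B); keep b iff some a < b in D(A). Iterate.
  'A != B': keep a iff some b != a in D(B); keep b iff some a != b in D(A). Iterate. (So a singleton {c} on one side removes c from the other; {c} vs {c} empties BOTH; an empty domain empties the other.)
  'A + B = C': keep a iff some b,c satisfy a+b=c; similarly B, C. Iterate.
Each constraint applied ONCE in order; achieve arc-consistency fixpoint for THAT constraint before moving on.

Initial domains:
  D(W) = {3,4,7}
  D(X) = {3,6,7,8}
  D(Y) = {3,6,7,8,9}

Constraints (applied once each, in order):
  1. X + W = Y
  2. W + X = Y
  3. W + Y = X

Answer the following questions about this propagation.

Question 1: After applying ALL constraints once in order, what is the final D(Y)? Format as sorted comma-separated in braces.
Constraint 1 (X + W = Y) on D(X)={3,6,7,8} D(W)={3,4,7} D(Y)={3,6,7,8,9}: X {3,6,7,8}->{3,6}; W {3,4,7}->{3,4}; Y {3,6,7,8,9}->{6,7,9}
Constraint 2 (W + X = Y) on D(W)={3,4} D(X)={3,6} D(Y)={6,7,9}: no change
Constraint 3 (W + Y = X) on D(W)={3,4} D(Y)={6,7,9} D(X)={3,6}: W {3,4}->{}; Y {6,7,9}->{}; X {3,6}->{}
So after all 3 constraints: D(Y) = {}

Answer: {}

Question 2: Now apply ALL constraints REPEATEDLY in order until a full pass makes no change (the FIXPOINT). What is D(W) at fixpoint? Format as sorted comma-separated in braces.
Answer: {}

Derivation:
pass 0 (initial): D(W)={3,4,7}
pass 1: W {3,4,7}->{}; X {3,6,7,8}->{}; Y {3,6,7,8,9}->{}
pass 2: no change
Fixpoint after 2 passes: D(W) = {}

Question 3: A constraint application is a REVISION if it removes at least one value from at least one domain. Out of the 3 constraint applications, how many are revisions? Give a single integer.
Answer: 2

Derivation:
Constraint 1 (X + W = Y) on D(X)={3,6,7,8} D(W)={3,4,7} D(Y)={3,6,7,8,9}: X {3,6,7,8}->{3,6}; W {3,4,7}->{3,4}; Y {3,6,7,8,9}->{6,7,9} => REVISION
Constraint 2 (W + X = Y) on D(W)={3,4} D(X)={3,6} D(Y)={6,7,9}: no change => not a revision
Constraint 3 (W + Y = X) on D(W)={3,4} D(Y)={6,7,9} D(X)={3,6}: W {3,4}->{}; Y {6,7,9}->{}; X {3,6}->{} => REVISION
Total revisions = 2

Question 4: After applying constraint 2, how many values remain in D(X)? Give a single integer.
Constraint 1 (X + W = Y) on D(X)={3,6,7,8} D(W)={3,4,7} D(Y)={3,6,7,8,9}: X {3,6,7,8}->{3,6}; W {3,4,7}->{3,4}; Y {3,6,7,8,9}->{6,7,9}
Constraint 2 (W + X = Y) on D(W)={3,4} D(X)={3,6} D(Y)={6,7,9}: no change
So after constraint 2: D(X)={3,6}, size = 2

Answer: 2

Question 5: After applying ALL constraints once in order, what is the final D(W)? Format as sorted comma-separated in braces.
Constraint 1 (X + W = Y) on D(X)={3,6,7,8} D(W)={3,4,7} D(Y)={3,6,7,8,9}: X {3,6,7,8}->{3,6}; W {3,4,7}->{3,4}; Y {3,6,7,8,9}->{6,7,9}
Constraint 2 (W + X = Y) on D(W)={3,4} D(X)={3,6} D(Y)={6,7,9}: no change
Constraint 3 (W + Y = X) on D(W)={3,4} D(Y)={6,7,9} D(X)={3,6}: W {3,4}->{}; Y {6,7,9}->{}; X {3,6}->{}
So after all 3 constraints: D(W) = {}

Answer: {}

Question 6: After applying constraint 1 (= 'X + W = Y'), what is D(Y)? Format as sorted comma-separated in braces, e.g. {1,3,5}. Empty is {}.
Answer: {6,7,9}

Derivation:
Constraint 1 (X + W = Y) on D(X)={3,6,7,8} D(W)={3,4,7} D(Y)={3,6,7,8,9}: X {3,6,7,8}->{3,6}; W {3,4,7}->{3,4}; Y {3,6,7,8,9}->{6,7,9}
So after constraint 1: D(Y) = {6,7,9}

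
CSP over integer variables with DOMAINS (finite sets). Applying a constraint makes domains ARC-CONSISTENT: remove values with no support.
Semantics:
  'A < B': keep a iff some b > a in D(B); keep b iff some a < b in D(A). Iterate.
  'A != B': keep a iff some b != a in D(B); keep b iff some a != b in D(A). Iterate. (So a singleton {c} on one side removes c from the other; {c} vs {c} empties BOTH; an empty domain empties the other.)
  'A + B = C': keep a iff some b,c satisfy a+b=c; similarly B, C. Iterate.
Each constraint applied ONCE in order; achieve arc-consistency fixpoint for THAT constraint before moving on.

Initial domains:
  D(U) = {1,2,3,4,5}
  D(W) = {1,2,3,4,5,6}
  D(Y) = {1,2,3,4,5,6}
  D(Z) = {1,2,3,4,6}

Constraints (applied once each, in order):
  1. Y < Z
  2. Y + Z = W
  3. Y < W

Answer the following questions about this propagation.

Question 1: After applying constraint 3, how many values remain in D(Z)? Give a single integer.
Answer: 3

Derivation:
Constraint 1 (Y < Z) on D(Y)={1,2,3,4,5,6} D(Z)={1,2,3,4,6}: Y {1,2,3,4,5,6}->{1,2,3,4,5}; Z {1,2,3,4,6}->{2,3,4,6}
Constraint 2 (Y + Z = W) on D(Y)={1,2,3,4,5} D(Z)={2,3,4,6} D(W)={1,2,3,4,5,6}: Y {1,2,3,4,5}->{1,2,3,4}; Z {2,3,4,6}->{2,3,4}; W {1,2,3,4,5,6}->{3,4,5,6}
Constraint 3 (Y < W) on D(Y)={1,2,3,4} D(W)={3,4,5,6}: no change
So after constraint 3: D(Z)={2,3,4}, size = 3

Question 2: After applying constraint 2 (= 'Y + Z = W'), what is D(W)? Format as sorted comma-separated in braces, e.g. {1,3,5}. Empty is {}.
Constraint 1 (Y < Z) on D(Y)={1,2,3,4,5,6} D(Z)={1,2,3,4,6}: Y {1,2,3,4,5,6}->{1,2,3,4,5}; Z {1,2,3,4,6}->{2,3,4,6}
Constraint 2 (Y + Z = W) on D(Y)={1,2,3,4,5} D(Z)={2,3,4,6} D(W)={1,2,3,4,5,6}: Y {1,2,3,4,5}->{1,2,3,4}; Z {2,3,4,6}->{2,3,4}; W {1,2,3,4,5,6}->{3,4,5,6}
So after constraint 2: D(W) = {3,4,5,6}

Answer: {3,4,5,6}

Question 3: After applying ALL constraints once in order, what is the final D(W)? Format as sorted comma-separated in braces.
Constraint 1 (Y < Z) on D(Y)={1,2,3,4,5,6} D(Z)={1,2,3,4,6}: Y {1,2,3,4,5,6}->{1,2,3,4,5}; Z {1,2,3,4,6}->{2,3,4,6}
Constraint 2 (Y + Z = W) on D(Y)={1,2,3,4,5} D(Z)={2,3,4,6} D(W)={1,2,3,4,5,6}: Y {1,2,3,4,5}->{1,2,3,4}; Z {2,3,4,6}->{2,3,4}; W {1,2,3,4,5,6}->{3,4,5,6}
Constraint 3 (Y < W) on D(Y)={1,2,3,4} D(W)={3,4,5,6}: no change
So after all 3 constraints: D(W) = {3,4,5,6}

Answer: {3,4,5,6}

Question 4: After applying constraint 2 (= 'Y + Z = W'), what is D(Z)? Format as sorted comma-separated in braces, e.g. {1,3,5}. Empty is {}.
Answer: {2,3,4}

Derivation:
Constraint 1 (Y < Z) on D(Y)={1,2,3,4,5,6} D(Z)={1,2,3,4,6}: Y {1,2,3,4,5,6}->{1,2,3,4,5}; Z {1,2,3,4,6}->{2,3,4,6}
Constraint 2 (Y + Z = W) on D(Y)={1,2,3,4,5} D(Z)={2,3,4,6} D(W)={1,2,3,4,5,6}: Y {1,2,3,4,5}->{1,2,3,4}; Z {2,3,4,6}->{2,3,4}; W {1,2,3,4,5,6}->{3,4,5,6}
So after constraint 2: D(Z) = {2,3,4}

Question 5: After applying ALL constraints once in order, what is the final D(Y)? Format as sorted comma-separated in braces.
Answer: {1,2,3,4}

Derivation:
Constraint 1 (Y < Z) on D(Y)={1,2,3,4,5,6} D(Z)={1,2,3,4,6}: Y {1,2,3,4,5,6}->{1,2,3,4,5}; Z {1,2,3,4,6}->{2,3,4,6}
Constraint 2 (Y + Z = W) on D(Y)={1,2,3,4,5} D(Z)={2,3,4,6} D(W)={1,2,3,4,5,6}: Y {1,2,3,4,5}->{1,2,3,4}; Z {2,3,4,6}->{2,3,4}; W {1,2,3,4,5,6}->{3,4,5,6}
Constraint 3 (Y < W) on D(Y)={1,2,3,4} D(W)={3,4,5,6}: no change
So after all 3 constraints: D(Y) = {1,2,3,4}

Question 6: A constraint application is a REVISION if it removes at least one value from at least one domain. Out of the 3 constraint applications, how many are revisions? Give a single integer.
Constraint 1 (Y < Z) on D(Y)={1,2,3,4,5,6} D(Z)={1,2,3,4,6}: Y {1,2,3,4,5,6}->{1,2,3,4,5}; Z {1,2,3,4,6}->{2,3,4,6} => REVISION
Constraint 2 (Y + Z = W) on D(Y)={1,2,3,4,5} D(Z)={2,3,4,6} D(W)={1,2,3,4,5,6}: Y {1,2,3,4,5}->{1,2,3,4}; Z {2,3,4,6}->{2,3,4}; W {1,2,3,4,5,6}->{3,4,5,6} => REVISION
Constraint 3 (Y < W) on D(Y)={1,2,3,4} D(W)={3,4,5,6}: no change => not a revision
Total revisions = 2

Answer: 2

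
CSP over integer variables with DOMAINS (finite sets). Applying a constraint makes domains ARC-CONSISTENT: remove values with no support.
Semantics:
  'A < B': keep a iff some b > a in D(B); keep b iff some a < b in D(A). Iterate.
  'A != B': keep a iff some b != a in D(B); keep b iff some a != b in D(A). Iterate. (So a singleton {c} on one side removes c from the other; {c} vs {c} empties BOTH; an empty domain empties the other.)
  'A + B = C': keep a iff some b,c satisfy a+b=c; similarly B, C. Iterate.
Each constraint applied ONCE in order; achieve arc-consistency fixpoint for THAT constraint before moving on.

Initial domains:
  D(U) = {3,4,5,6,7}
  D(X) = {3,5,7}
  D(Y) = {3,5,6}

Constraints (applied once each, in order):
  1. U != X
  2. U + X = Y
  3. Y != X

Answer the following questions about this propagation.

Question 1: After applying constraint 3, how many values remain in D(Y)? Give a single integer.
Constraint 1 (U != X) on D(U)={3,4,5,6,7} D(X)={3,5,7}: no change
Constraint 2 (U + X = Y) on D(U)={3,4,5,6,7} D(X)={3,5,7} D(Y)={3,5,6}: U {3,4,5,6,7}->{3}; X {3,5,7}->{3}; Y {3,5,6}->{6}
Constraint 3 (Y != X) on D(Y)={6} D(X)={3}: no change
So after constraint 3: D(Y)={6}, size = 1

Answer: 1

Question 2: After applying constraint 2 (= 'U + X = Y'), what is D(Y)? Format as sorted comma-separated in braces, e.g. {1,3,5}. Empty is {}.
Answer: {6}

Derivation:
Constraint 1 (U != X) on D(U)={3,4,5,6,7} D(X)={3,5,7}: no change
Constraint 2 (U + X = Y) on D(U)={3,4,5,6,7} D(X)={3,5,7} D(Y)={3,5,6}: U {3,4,5,6,7}->{3}; X {3,5,7}->{3}; Y {3,5,6}->{6}
So after constraint 2: D(Y) = {6}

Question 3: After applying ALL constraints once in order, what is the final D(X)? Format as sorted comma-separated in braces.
Constraint 1 (U != X) on D(U)={3,4,5,6,7} D(X)={3,5,7}: no change
Constraint 2 (U + X = Y) on D(U)={3,4,5,6,7} D(X)={3,5,7} D(Y)={3,5,6}: U {3,4,5,6,7}->{3}; X {3,5,7}->{3}; Y {3,5,6}->{6}
Constraint 3 (Y != X) on D(Y)={6} D(X)={3}: no change
So after all 3 constraints: D(X) = {3}

Answer: {3}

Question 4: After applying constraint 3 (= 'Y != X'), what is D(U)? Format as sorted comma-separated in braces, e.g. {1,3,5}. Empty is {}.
Constraint 1 (U != X) on D(U)={3,4,5,6,7} D(X)={3,5,7}: no change
Constraint 2 (U + X = Y) on D(U)={3,4,5,6,7} D(X)={3,5,7} D(Y)={3,5,6}: U {3,4,5,6,7}->{3}; X {3,5,7}->{3}; Y {3,5,6}->{6}
Constraint 3 (Y != X) on D(Y)={6} D(X)={3}: no change
So after constraint 3: D(U) = {3}

Answer: {3}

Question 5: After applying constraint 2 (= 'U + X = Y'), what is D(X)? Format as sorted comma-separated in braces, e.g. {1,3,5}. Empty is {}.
Constraint 1 (U != X) on D(U)={3,4,5,6,7} D(X)={3,5,7}: no change
Constraint 2 (U + X = Y) on D(U)={3,4,5,6,7} D(X)={3,5,7} D(Y)={3,5,6}: U {3,4,5,6,7}->{3}; X {3,5,7}->{3}; Y {3,5,6}->{6}
So after constraint 2: D(X) = {3}

Answer: {3}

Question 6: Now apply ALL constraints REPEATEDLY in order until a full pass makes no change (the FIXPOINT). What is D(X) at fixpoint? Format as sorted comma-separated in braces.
Answer: {}

Derivation:
pass 0 (initial): D(X)={3,5,7}
pass 1: U {3,4,5,6,7}->{3}; X {3,5,7}->{3}; Y {3,5,6}->{6}
pass 2: U {3}->{}; X {3}->{}; Y {6}->{}
pass 3: no change
Fixpoint after 3 passes: D(X) = {}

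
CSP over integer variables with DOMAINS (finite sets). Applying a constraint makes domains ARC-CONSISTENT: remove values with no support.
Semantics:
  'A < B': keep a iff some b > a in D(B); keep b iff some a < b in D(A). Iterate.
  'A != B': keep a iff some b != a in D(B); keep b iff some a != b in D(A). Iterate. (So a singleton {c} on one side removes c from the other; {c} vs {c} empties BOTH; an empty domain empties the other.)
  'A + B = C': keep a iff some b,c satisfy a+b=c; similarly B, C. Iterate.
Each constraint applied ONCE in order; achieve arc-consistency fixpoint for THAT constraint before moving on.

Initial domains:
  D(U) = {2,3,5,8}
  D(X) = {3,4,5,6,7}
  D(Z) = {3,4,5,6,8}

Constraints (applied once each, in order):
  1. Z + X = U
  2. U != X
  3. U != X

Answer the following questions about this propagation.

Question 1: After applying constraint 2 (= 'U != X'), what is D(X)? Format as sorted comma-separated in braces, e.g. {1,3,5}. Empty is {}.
Answer: {3,4,5}

Derivation:
Constraint 1 (Z + X = U) on D(Z)={3,4,5,6,8} D(X)={3,4,5,6,7} D(U)={2,3,5,8}: Z {3,4,5,6,8}->{3,4,5}; X {3,4,5,6,7}->{3,4,5}; U {2,3,5,8}->{8}
Constraint 2 (U != X) on D(U)={8} D(X)={3,4,5}: no change
So after constraint 2: D(X) = {3,4,5}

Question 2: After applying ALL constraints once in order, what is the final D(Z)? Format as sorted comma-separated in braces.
Answer: {3,4,5}

Derivation:
Constraint 1 (Z + X = U) on D(Z)={3,4,5,6,8} D(X)={3,4,5,6,7} D(U)={2,3,5,8}: Z {3,4,5,6,8}->{3,4,5}; X {3,4,5,6,7}->{3,4,5}; U {2,3,5,8}->{8}
Constraint 2 (U != X) on D(U)={8} D(X)={3,4,5}: no change
Constraint 3 (U != X) on D(U)={8} D(X)={3,4,5}: no change
So after all 3 constraints: D(Z) = {3,4,5}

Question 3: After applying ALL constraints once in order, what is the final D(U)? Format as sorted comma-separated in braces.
Constraint 1 (Z + X = U) on D(Z)={3,4,5,6,8} D(X)={3,4,5,6,7} D(U)={2,3,5,8}: Z {3,4,5,6,8}->{3,4,5}; X {3,4,5,6,7}->{3,4,5}; U {2,3,5,8}->{8}
Constraint 2 (U != X) on D(U)={8} D(X)={3,4,5}: no change
Constraint 3 (U != X) on D(U)={8} D(X)={3,4,5}: no change
So after all 3 constraints: D(U) = {8}

Answer: {8}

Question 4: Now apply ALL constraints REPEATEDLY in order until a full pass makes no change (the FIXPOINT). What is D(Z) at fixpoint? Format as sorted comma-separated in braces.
Answer: {3,4,5}

Derivation:
pass 0 (initial): D(Z)={3,4,5,6,8}
pass 1: U {2,3,5,8}->{8}; X {3,4,5,6,7}->{3,4,5}; Z {3,4,5,6,8}->{3,4,5}
pass 2: no change
Fixpoint after 2 passes: D(Z) = {3,4,5}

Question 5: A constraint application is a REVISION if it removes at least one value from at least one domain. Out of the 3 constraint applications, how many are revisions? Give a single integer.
Answer: 1

Derivation:
Constraint 1 (Z + X = U) on D(Z)={3,4,5,6,8} D(X)={3,4,5,6,7} D(U)={2,3,5,8}: Z {3,4,5,6,8}->{3,4,5}; X {3,4,5,6,7}->{3,4,5}; U {2,3,5,8}->{8} => REVISION
Constraint 2 (U != X) on D(U)={8} D(X)={3,4,5}: no change => not a revision
Constraint 3 (U != X) on D(U)={8} D(X)={3,4,5}: no change => not a revision
Total revisions = 1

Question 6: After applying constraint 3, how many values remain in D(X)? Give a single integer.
Constraint 1 (Z + X = U) on D(Z)={3,4,5,6,8} D(X)={3,4,5,6,7} D(U)={2,3,5,8}: Z {3,4,5,6,8}->{3,4,5}; X {3,4,5,6,7}->{3,4,5}; U {2,3,5,8}->{8}
Constraint 2 (U != X) on D(U)={8} D(X)={3,4,5}: no change
Constraint 3 (U != X) on D(U)={8} D(X)={3,4,5}: no change
So after constraint 3: D(X)={3,4,5}, size = 3

Answer: 3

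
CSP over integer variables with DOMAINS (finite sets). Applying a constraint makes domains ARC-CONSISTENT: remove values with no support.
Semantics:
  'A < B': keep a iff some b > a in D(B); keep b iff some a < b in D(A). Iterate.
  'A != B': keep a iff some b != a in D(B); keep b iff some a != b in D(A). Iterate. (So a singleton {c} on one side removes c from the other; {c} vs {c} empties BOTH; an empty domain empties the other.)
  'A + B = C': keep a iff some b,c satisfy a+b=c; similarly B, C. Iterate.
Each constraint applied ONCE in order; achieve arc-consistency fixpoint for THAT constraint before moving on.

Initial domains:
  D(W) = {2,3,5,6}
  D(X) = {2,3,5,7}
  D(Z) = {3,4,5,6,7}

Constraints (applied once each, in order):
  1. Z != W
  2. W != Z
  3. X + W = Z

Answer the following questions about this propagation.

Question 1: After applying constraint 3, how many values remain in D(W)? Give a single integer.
Answer: 3

Derivation:
Constraint 1 (Z != W) on D(Z)={3,4,5,6,7} D(W)={2,3,5,6}: no change
Constraint 2 (W != Z) on D(W)={2,3,5,6} D(Z)={3,4,5,6,7}: no change
Constraint 3 (X + W = Z) on D(X)={2,3,5,7} D(W)={2,3,5,6} D(Z)={3,4,5,6,7}: X {2,3,5,7}->{2,3,5}; W {2,3,5,6}->{2,3,5}; Z {3,4,5,6,7}->{4,5,6,7}
So after constraint 3: D(W)={2,3,5}, size = 3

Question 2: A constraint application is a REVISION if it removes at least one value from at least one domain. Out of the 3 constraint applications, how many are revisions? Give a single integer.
Constraint 1 (Z != W) on D(Z)={3,4,5,6,7} D(W)={2,3,5,6}: no change => not a revision
Constraint 2 (W != Z) on D(W)={2,3,5,6} D(Z)={3,4,5,6,7}: no change => not a revision
Constraint 3 (X + W = Z) on D(X)={2,3,5,7} D(W)={2,3,5,6} D(Z)={3,4,5,6,7}: X {2,3,5,7}->{2,3,5}; W {2,3,5,6}->{2,3,5}; Z {3,4,5,6,7}->{4,5,6,7} => REVISION
Total revisions = 1

Answer: 1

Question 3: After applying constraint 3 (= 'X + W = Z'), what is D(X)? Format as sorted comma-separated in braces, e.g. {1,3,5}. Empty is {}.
Answer: {2,3,5}

Derivation:
Constraint 1 (Z != W) on D(Z)={3,4,5,6,7} D(W)={2,3,5,6}: no change
Constraint 2 (W != Z) on D(W)={2,3,5,6} D(Z)={3,4,5,6,7}: no change
Constraint 3 (X + W = Z) on D(X)={2,3,5,7} D(W)={2,3,5,6} D(Z)={3,4,5,6,7}: X {2,3,5,7}->{2,3,5}; W {2,3,5,6}->{2,3,5}; Z {3,4,5,6,7}->{4,5,6,7}
So after constraint 3: D(X) = {2,3,5}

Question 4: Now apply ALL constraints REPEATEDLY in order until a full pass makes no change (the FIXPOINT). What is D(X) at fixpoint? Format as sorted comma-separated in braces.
Answer: {2,3,5}

Derivation:
pass 0 (initial): D(X)={2,3,5,7}
pass 1: W {2,3,5,6}->{2,3,5}; X {2,3,5,7}->{2,3,5}; Z {3,4,5,6,7}->{4,5,6,7}
pass 2: no change
Fixpoint after 2 passes: D(X) = {2,3,5}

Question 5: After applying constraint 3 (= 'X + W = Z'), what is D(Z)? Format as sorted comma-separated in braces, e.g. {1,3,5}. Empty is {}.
Answer: {4,5,6,7}

Derivation:
Constraint 1 (Z != W) on D(Z)={3,4,5,6,7} D(W)={2,3,5,6}: no change
Constraint 2 (W != Z) on D(W)={2,3,5,6} D(Z)={3,4,5,6,7}: no change
Constraint 3 (X + W = Z) on D(X)={2,3,5,7} D(W)={2,3,5,6} D(Z)={3,4,5,6,7}: X {2,3,5,7}->{2,3,5}; W {2,3,5,6}->{2,3,5}; Z {3,4,5,6,7}->{4,5,6,7}
So after constraint 3: D(Z) = {4,5,6,7}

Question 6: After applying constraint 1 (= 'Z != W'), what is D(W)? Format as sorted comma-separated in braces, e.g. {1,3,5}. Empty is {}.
Answer: {2,3,5,6}

Derivation:
Constraint 1 (Z != W) on D(Z)={3,4,5,6,7} D(W)={2,3,5,6}: no change
So after constraint 1: D(W) = {2,3,5,6}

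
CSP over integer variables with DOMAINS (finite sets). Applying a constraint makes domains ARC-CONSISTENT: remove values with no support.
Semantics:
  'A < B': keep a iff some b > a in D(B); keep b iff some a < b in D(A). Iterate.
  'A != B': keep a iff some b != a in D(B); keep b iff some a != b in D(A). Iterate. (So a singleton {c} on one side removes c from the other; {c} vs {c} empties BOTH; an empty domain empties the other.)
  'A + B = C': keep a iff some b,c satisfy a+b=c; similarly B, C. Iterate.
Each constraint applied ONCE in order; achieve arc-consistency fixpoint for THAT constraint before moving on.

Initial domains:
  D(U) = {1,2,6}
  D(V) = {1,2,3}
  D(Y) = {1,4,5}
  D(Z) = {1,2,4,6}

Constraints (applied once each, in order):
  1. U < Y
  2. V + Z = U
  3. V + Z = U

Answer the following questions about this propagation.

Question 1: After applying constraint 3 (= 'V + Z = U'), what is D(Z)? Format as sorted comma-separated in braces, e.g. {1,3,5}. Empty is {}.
Constraint 1 (U < Y) on D(U)={1,2,6} D(Y)={1,4,5}: U {1,2,6}->{1,2}; Y {1,4,5}->{4,5}
Constraint 2 (V + Z = U) on D(V)={1,2,3} D(Z)={1,2,4,6} D(U)={1,2}: V {1,2,3}->{1}; Z {1,2,4,6}->{1}; U {1,2}->{2}
Constraint 3 (V + Z = U) on D(V)={1} D(Z)={1} D(U)={2}: no change
So after constraint 3: D(Z) = {1}

Answer: {1}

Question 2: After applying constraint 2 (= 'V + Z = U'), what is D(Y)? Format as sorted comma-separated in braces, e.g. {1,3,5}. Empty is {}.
Answer: {4,5}

Derivation:
Constraint 1 (U < Y) on D(U)={1,2,6} D(Y)={1,4,5}: U {1,2,6}->{1,2}; Y {1,4,5}->{4,5}
Constraint 2 (V + Z = U) on D(V)={1,2,3} D(Z)={1,2,4,6} D(U)={1,2}: V {1,2,3}->{1}; Z {1,2,4,6}->{1}; U {1,2}->{2}
So after constraint 2: D(Y) = {4,5}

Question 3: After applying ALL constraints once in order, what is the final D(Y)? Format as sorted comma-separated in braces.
Constraint 1 (U < Y) on D(U)={1,2,6} D(Y)={1,4,5}: U {1,2,6}->{1,2}; Y {1,4,5}->{4,5}
Constraint 2 (V + Z = U) on D(V)={1,2,3} D(Z)={1,2,4,6} D(U)={1,2}: V {1,2,3}->{1}; Z {1,2,4,6}->{1}; U {1,2}->{2}
Constraint 3 (V + Z = U) on D(V)={1} D(Z)={1} D(U)={2}: no change
So after all 3 constraints: D(Y) = {4,5}

Answer: {4,5}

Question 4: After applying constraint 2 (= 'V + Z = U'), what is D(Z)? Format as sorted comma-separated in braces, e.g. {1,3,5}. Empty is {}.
Answer: {1}

Derivation:
Constraint 1 (U < Y) on D(U)={1,2,6} D(Y)={1,4,5}: U {1,2,6}->{1,2}; Y {1,4,5}->{4,5}
Constraint 2 (V + Z = U) on D(V)={1,2,3} D(Z)={1,2,4,6} D(U)={1,2}: V {1,2,3}->{1}; Z {1,2,4,6}->{1}; U {1,2}->{2}
So after constraint 2: D(Z) = {1}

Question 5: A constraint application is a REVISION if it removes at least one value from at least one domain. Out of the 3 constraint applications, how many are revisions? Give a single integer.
Constraint 1 (U < Y) on D(U)={1,2,6} D(Y)={1,4,5}: U {1,2,6}->{1,2}; Y {1,4,5}->{4,5} => REVISION
Constraint 2 (V + Z = U) on D(V)={1,2,3} D(Z)={1,2,4,6} D(U)={1,2}: V {1,2,3}->{1}; Z {1,2,4,6}->{1}; U {1,2}->{2} => REVISION
Constraint 3 (V + Z = U) on D(V)={1} D(Z)={1} D(U)={2}: no change => not a revision
Total revisions = 2

Answer: 2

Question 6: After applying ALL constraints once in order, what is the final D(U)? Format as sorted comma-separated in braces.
Constraint 1 (U < Y) on D(U)={1,2,6} D(Y)={1,4,5}: U {1,2,6}->{1,2}; Y {1,4,5}->{4,5}
Constraint 2 (V + Z = U) on D(V)={1,2,3} D(Z)={1,2,4,6} D(U)={1,2}: V {1,2,3}->{1}; Z {1,2,4,6}->{1}; U {1,2}->{2}
Constraint 3 (V + Z = U) on D(V)={1} D(Z)={1} D(U)={2}: no change
So after all 3 constraints: D(U) = {2}

Answer: {2}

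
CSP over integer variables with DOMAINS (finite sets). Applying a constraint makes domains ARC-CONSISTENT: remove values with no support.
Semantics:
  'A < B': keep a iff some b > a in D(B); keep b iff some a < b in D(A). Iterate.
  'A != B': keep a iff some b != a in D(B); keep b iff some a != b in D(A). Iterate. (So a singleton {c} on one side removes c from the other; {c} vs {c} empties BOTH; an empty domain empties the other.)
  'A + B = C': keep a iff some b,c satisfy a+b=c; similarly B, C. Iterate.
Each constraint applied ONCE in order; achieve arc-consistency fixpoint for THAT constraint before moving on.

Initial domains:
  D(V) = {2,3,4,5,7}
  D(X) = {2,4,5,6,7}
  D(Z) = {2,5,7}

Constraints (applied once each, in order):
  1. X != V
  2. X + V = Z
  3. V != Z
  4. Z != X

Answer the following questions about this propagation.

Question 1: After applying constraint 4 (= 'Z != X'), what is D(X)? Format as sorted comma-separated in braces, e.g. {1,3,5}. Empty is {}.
Constraint 1 (X != V) on D(X)={2,4,5,6,7} D(V)={2,3,4,5,7}: no change
Constraint 2 (X + V = Z) on D(X)={2,4,5,6,7} D(V)={2,3,4,5,7} D(Z)={2,5,7}: X {2,4,5,6,7}->{2,4,5}; V {2,3,4,5,7}->{2,3,5}; Z {2,5,7}->{5,7}
Constraint 3 (V != Z) on D(V)={2,3,5} D(Z)={5,7}: no change
Constraint 4 (Z != X) on D(Z)={5,7} D(X)={2,4,5}: no change
So after constraint 4: D(X) = {2,4,5}

Answer: {2,4,5}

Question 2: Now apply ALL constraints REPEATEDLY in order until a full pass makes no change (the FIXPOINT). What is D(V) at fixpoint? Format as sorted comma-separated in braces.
Answer: {2,3,5}

Derivation:
pass 0 (initial): D(V)={2,3,4,5,7}
pass 1: V {2,3,4,5,7}->{2,3,5}; X {2,4,5,6,7}->{2,4,5}; Z {2,5,7}->{5,7}
pass 2: no change
Fixpoint after 2 passes: D(V) = {2,3,5}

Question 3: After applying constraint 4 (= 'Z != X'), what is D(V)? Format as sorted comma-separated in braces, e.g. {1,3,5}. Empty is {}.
Answer: {2,3,5}

Derivation:
Constraint 1 (X != V) on D(X)={2,4,5,6,7} D(V)={2,3,4,5,7}: no change
Constraint 2 (X + V = Z) on D(X)={2,4,5,6,7} D(V)={2,3,4,5,7} D(Z)={2,5,7}: X {2,4,5,6,7}->{2,4,5}; V {2,3,4,5,7}->{2,3,5}; Z {2,5,7}->{5,7}
Constraint 3 (V != Z) on D(V)={2,3,5} D(Z)={5,7}: no change
Constraint 4 (Z != X) on D(Z)={5,7} D(X)={2,4,5}: no change
So after constraint 4: D(V) = {2,3,5}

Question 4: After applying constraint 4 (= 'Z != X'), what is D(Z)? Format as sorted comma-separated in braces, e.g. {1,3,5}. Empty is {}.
Answer: {5,7}

Derivation:
Constraint 1 (X != V) on D(X)={2,4,5,6,7} D(V)={2,3,4,5,7}: no change
Constraint 2 (X + V = Z) on D(X)={2,4,5,6,7} D(V)={2,3,4,5,7} D(Z)={2,5,7}: X {2,4,5,6,7}->{2,4,5}; V {2,3,4,5,7}->{2,3,5}; Z {2,5,7}->{5,7}
Constraint 3 (V != Z) on D(V)={2,3,5} D(Z)={5,7}: no change
Constraint 4 (Z != X) on D(Z)={5,7} D(X)={2,4,5}: no change
So after constraint 4: D(Z) = {5,7}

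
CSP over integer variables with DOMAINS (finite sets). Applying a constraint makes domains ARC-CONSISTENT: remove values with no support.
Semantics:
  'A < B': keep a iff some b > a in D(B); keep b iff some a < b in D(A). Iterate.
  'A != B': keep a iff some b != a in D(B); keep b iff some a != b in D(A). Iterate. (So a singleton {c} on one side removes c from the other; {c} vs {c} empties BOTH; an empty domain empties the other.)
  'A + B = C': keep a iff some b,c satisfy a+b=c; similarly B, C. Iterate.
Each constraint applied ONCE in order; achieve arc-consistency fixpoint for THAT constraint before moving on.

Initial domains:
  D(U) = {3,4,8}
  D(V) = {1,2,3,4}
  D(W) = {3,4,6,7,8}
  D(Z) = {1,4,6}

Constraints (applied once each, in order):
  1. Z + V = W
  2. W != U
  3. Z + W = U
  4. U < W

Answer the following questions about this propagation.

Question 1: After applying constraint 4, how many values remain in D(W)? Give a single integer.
Answer: 1

Derivation:
Constraint 1 (Z + V = W) on D(Z)={1,4,6} D(V)={1,2,3,4} D(W)={3,4,6,7,8}: no change
Constraint 2 (W != U) on D(W)={3,4,6,7,8} D(U)={3,4,8}: no change
Constraint 3 (Z + W = U) on D(Z)={1,4,6} D(W)={3,4,6,7,8} D(U)={3,4,8}: Z {1,4,6}->{1,4}; W {3,4,6,7,8}->{3,4,7}; U {3,4,8}->{4,8}
Constraint 4 (U < W) on D(U)={4,8} D(W)={3,4,7}: U {4,8}->{4}; W {3,4,7}->{7}
So after constraint 4: D(W)={7}, size = 1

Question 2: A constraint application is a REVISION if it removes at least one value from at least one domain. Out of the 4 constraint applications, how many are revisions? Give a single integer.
Answer: 2

Derivation:
Constraint 1 (Z + V = W) on D(Z)={1,4,6} D(V)={1,2,3,4} D(W)={3,4,6,7,8}: no change => not a revision
Constraint 2 (W != U) on D(W)={3,4,6,7,8} D(U)={3,4,8}: no change => not a revision
Constraint 3 (Z + W = U) on D(Z)={1,4,6} D(W)={3,4,6,7,8} D(U)={3,4,8}: Z {1,4,6}->{1,4}; W {3,4,6,7,8}->{3,4,7}; U {3,4,8}->{4,8} => REVISION
Constraint 4 (U < W) on D(U)={4,8} D(W)={3,4,7}: U {4,8}->{4}; W {3,4,7}->{7} => REVISION
Total revisions = 2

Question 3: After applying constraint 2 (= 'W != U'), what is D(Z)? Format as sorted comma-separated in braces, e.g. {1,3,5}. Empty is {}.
Answer: {1,4,6}

Derivation:
Constraint 1 (Z + V = W) on D(Z)={1,4,6} D(V)={1,2,3,4} D(W)={3,4,6,7,8}: no change
Constraint 2 (W != U) on D(W)={3,4,6,7,8} D(U)={3,4,8}: no change
So after constraint 2: D(Z) = {1,4,6}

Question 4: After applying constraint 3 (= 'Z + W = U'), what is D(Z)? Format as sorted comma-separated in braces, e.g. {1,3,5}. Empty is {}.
Answer: {1,4}

Derivation:
Constraint 1 (Z + V = W) on D(Z)={1,4,6} D(V)={1,2,3,4} D(W)={3,4,6,7,8}: no change
Constraint 2 (W != U) on D(W)={3,4,6,7,8} D(U)={3,4,8}: no change
Constraint 3 (Z + W = U) on D(Z)={1,4,6} D(W)={3,4,6,7,8} D(U)={3,4,8}: Z {1,4,6}->{1,4}; W {3,4,6,7,8}->{3,4,7}; U {3,4,8}->{4,8}
So after constraint 3: D(Z) = {1,4}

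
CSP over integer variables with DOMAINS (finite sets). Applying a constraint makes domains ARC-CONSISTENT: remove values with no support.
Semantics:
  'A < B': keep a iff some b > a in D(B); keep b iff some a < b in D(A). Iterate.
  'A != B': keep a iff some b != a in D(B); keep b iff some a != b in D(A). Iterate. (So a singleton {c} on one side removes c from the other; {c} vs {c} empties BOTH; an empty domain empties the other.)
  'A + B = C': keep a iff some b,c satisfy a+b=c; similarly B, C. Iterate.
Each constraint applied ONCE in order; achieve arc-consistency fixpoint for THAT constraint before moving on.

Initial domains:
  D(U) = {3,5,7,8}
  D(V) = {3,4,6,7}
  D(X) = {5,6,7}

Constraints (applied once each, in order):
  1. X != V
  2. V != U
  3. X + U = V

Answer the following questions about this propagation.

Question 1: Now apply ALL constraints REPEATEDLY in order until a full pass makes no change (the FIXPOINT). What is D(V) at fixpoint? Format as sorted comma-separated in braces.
pass 0 (initial): D(V)={3,4,6,7}
pass 1: U {3,5,7,8}->{}; V {3,4,6,7}->{}; X {5,6,7}->{}
pass 2: no change
Fixpoint after 2 passes: D(V) = {}

Answer: {}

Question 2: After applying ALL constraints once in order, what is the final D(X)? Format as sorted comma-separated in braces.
Answer: {}

Derivation:
Constraint 1 (X != V) on D(X)={5,6,7} D(V)={3,4,6,7}: no change
Constraint 2 (V != U) on D(V)={3,4,6,7} D(U)={3,5,7,8}: no change
Constraint 3 (X + U = V) on D(X)={5,6,7} D(U)={3,5,7,8} D(V)={3,4,6,7}: X {5,6,7}->{}; U {3,5,7,8}->{}; V {3,4,6,7}->{}
So after all 3 constraints: D(X) = {}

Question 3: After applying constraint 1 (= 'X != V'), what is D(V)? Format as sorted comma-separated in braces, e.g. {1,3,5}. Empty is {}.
Constraint 1 (X != V) on D(X)={5,6,7} D(V)={3,4,6,7}: no change
So after constraint 1: D(V) = {3,4,6,7}

Answer: {3,4,6,7}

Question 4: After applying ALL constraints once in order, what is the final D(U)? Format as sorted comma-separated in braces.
Answer: {}

Derivation:
Constraint 1 (X != V) on D(X)={5,6,7} D(V)={3,4,6,7}: no change
Constraint 2 (V != U) on D(V)={3,4,6,7} D(U)={3,5,7,8}: no change
Constraint 3 (X + U = V) on D(X)={5,6,7} D(U)={3,5,7,8} D(V)={3,4,6,7}: X {5,6,7}->{}; U {3,5,7,8}->{}; V {3,4,6,7}->{}
So after all 3 constraints: D(U) = {}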